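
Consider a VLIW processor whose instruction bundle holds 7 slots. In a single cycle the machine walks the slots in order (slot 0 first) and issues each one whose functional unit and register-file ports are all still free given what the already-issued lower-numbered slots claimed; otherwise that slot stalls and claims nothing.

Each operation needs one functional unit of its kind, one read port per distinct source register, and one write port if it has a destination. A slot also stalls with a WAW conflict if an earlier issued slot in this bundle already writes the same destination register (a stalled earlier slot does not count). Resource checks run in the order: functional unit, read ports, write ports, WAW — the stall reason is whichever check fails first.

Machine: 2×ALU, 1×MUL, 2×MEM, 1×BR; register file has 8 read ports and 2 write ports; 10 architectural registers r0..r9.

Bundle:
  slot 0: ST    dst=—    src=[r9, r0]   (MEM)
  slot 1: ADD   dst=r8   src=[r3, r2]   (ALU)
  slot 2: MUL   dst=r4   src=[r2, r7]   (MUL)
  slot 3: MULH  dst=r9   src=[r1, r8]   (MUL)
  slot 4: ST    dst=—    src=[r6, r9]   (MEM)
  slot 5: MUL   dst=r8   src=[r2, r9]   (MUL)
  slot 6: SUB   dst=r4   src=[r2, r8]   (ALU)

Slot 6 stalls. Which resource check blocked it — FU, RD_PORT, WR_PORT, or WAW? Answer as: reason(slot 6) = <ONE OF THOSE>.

#0 MEM src=r9,r0 dispatched  <A:2 Mu:1 Ld:1 B:1 rd:6 wr:2>
#1 ALU src=r3,r2 dispatched  <A:1 Mu:1 Ld:1 B:1 rd:4 wr:1>
#2 MUL src=r2,r7 dispatched  <A:1 Mu:0 Ld:1 B:1 rd:2 wr:0>
#3 MUL src=r1,r8 held:FU  <A:1 Mu:0 Ld:1 B:1 rd:2 wr:0>
#4 MEM src=r6,r9 dispatched  <A:1 Mu:0 Ld:0 B:1 rd:0 wr:0>
#5 MUL src=r2,r9 held:FU  <A:1 Mu:0 Ld:0 B:1 rd:0 wr:0>
#6 ALU src=r2,r8 held:RD_PORT  <A:1 Mu:0 Ld:0 B:1 rd:0 wr:0>

reason(slot 6) = RD_PORT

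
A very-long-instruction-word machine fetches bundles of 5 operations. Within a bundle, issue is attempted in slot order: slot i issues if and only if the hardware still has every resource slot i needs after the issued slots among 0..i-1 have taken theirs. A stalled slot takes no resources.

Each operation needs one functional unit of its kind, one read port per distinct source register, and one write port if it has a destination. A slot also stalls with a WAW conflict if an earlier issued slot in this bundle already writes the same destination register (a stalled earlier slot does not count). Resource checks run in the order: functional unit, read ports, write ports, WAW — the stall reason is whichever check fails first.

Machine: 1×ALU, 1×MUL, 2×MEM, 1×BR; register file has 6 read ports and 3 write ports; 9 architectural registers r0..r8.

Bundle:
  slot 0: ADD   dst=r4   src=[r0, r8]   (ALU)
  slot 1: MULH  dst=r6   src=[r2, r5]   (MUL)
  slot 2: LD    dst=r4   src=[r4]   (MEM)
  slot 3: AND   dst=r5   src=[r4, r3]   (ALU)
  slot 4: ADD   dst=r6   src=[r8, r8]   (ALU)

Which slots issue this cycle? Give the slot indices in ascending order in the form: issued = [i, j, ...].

(0) want 1×ALU +2rd +1wr — yes → AL0|MU1|ME2|BR1|rd4|wr2
(1) want 1×MUL +2rd +1wr — yes → AL0|MU0|ME2|BR1|rd2|wr1
(2) want 1×MEM +1rd +1wr — WAW → AL0|MU0|ME2|BR1|rd2|wr1
(3) want 1×ALU +2rd +1wr — FU → AL0|MU0|ME2|BR1|rd2|wr1
(4) want 1×ALU +1rd +1wr — FU → AL0|MU0|ME2|BR1|rd2|wr1

issued = [0, 1]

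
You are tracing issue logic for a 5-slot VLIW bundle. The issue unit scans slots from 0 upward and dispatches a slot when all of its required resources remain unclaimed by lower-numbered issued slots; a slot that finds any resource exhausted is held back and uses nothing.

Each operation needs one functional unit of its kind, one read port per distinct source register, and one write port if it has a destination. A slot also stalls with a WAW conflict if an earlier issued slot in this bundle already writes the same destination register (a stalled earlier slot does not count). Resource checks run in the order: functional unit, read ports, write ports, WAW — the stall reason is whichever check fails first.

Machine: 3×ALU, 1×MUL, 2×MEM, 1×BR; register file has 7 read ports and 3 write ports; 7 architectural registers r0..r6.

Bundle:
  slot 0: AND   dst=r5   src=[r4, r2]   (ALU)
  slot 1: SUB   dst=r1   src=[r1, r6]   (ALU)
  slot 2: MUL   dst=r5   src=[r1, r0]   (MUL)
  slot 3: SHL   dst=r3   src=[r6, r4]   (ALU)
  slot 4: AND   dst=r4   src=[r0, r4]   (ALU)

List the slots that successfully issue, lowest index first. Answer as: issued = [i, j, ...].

#0 ALU src=r4,r2 dispatched  <A:2 Mu:1 Ld:2 B:1 rd:5 wr:2>
#1 ALU src=r1,r6 dispatched  <A:1 Mu:1 Ld:2 B:1 rd:3 wr:1>
#2 MUL src=r1,r0 held:WAW  <A:1 Mu:1 Ld:2 B:1 rd:3 wr:1>
#3 ALU src=r6,r4 dispatched  <A:0 Mu:1 Ld:2 B:1 rd:1 wr:0>
#4 ALU src=r0,r4 held:FU  <A:0 Mu:1 Ld:2 B:1 rd:1 wr:0>

issued = [0, 1, 3]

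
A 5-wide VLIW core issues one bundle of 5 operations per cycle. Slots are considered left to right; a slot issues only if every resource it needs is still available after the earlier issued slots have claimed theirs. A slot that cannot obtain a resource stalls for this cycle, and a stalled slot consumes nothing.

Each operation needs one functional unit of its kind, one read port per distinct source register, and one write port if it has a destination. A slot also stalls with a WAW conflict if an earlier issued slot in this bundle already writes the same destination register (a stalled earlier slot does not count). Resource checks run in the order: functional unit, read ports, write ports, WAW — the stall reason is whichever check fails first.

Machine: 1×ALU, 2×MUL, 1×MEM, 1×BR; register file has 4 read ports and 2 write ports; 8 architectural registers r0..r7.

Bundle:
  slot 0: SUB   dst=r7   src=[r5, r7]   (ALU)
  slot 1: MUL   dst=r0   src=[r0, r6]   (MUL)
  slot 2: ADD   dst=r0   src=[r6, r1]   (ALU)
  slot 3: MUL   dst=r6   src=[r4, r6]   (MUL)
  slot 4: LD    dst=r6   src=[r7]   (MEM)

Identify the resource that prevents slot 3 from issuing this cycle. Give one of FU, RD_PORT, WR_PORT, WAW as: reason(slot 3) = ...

reason(slot 3) = RD_PORT

#0 ALU src=r5,r7 dispatched  <A:0 Mu:2 Ld:1 B:1 rd:2 wr:1>
#1 MUL src=r0,r6 dispatched  <A:0 Mu:1 Ld:1 B:1 rd:0 wr:0>
#2 ALU src=r6,r1 held:FU  <A:0 Mu:1 Ld:1 B:1 rd:0 wr:0>
#3 MUL src=r4,r6 held:RD_PORT  <A:0 Mu:1 Ld:1 B:1 rd:0 wr:0>
#4 MEM src=r7 held:RD_PORT  <A:0 Mu:1 Ld:1 B:1 rd:0 wr:0>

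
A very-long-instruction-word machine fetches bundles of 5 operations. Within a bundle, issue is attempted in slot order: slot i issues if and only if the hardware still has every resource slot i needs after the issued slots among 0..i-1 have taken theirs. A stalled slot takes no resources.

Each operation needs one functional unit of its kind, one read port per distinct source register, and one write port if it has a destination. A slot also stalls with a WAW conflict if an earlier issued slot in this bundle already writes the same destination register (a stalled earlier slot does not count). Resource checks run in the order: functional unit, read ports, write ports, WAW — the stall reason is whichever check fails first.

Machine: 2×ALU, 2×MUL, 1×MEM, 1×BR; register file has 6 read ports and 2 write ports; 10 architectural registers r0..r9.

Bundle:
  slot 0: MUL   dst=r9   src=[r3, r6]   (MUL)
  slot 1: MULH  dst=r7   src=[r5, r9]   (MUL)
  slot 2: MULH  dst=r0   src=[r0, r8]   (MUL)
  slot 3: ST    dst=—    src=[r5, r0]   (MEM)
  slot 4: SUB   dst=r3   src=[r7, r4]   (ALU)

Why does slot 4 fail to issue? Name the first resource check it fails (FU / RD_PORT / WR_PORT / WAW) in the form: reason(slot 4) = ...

reason(slot 4) = RD_PORT

(0) want 1×MUL +2rd +1wr — yes → AL2|MU1|ME1|BR1|rd4|wr1
(1) want 1×MUL +2rd +1wr — yes → AL2|MU0|ME1|BR1|rd2|wr0
(2) want 1×MUL +2rd +1wr — FU → AL2|MU0|ME1|BR1|rd2|wr0
(3) want 1×MEM +2rd +0wr — yes → AL2|MU0|ME0|BR1|rd0|wr0
(4) want 1×ALU +2rd +1wr — RD_PORT → AL2|MU0|ME0|BR1|rd0|wr0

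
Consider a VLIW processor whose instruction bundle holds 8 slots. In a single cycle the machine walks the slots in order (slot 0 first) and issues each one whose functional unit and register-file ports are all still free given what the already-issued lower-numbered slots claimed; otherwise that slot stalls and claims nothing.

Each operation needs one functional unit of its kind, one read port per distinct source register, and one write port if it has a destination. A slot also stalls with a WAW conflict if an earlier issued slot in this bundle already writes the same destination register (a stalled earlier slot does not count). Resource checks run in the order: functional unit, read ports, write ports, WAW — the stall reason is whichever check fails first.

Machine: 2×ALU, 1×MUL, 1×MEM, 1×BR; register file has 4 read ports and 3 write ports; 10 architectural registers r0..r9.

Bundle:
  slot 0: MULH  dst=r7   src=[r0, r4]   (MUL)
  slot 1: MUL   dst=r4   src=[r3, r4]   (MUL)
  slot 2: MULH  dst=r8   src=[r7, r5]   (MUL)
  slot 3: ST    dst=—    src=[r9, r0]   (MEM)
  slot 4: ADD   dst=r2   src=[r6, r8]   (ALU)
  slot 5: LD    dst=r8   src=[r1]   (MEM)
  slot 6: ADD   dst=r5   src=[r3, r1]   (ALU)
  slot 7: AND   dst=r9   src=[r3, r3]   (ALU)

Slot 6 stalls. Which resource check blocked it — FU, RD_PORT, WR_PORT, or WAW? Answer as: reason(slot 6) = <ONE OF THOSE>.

(0) want 1×MUL +2rd +1wr — yes → AL2|MU0|ME1|BR1|rd2|wr2
(1) want 1×MUL +2rd +1wr — FU → AL2|MU0|ME1|BR1|rd2|wr2
(2) want 1×MUL +2rd +1wr — FU → AL2|MU0|ME1|BR1|rd2|wr2
(3) want 1×MEM +2rd +0wr — yes → AL2|MU0|ME0|BR1|rd0|wr2
(4) want 1×ALU +2rd +1wr — RD_PORT → AL2|MU0|ME0|BR1|rd0|wr2
(5) want 1×MEM +1rd +1wr — FU → AL2|MU0|ME0|BR1|rd0|wr2
(6) want 1×ALU +2rd +1wr — RD_PORT → AL2|MU0|ME0|BR1|rd0|wr2
(7) want 1×ALU +1rd +1wr — RD_PORT → AL2|MU0|ME0|BR1|rd0|wr2

reason(slot 6) = RD_PORT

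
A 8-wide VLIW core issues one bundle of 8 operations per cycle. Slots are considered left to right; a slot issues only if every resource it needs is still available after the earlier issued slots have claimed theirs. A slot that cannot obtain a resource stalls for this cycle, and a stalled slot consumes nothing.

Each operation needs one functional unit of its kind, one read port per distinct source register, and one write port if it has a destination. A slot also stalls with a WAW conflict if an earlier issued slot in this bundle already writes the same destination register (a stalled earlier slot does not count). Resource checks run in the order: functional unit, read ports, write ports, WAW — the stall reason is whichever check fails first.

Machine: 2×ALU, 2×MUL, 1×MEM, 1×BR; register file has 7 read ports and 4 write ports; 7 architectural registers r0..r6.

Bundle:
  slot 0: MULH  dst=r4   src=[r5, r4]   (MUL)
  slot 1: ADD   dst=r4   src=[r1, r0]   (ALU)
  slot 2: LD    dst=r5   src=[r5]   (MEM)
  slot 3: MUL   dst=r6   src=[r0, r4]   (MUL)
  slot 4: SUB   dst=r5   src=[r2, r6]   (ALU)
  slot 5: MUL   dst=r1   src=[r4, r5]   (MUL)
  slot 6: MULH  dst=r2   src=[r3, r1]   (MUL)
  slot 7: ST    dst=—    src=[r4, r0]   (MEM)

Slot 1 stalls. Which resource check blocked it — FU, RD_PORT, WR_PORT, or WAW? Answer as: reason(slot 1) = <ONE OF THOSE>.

reason(slot 1) = WAW

#0 MUL src=r5,r4 dispatched  <A:2 Mu:1 Ld:1 B:1 rd:5 wr:3>
#1 ALU src=r1,r0 held:WAW  <A:2 Mu:1 Ld:1 B:1 rd:5 wr:3>
#2 MEM src=r5 dispatched  <A:2 Mu:1 Ld:0 B:1 rd:4 wr:2>
#3 MUL src=r0,r4 dispatched  <A:2 Mu:0 Ld:0 B:1 rd:2 wr:1>
#4 ALU src=r2,r6 held:WAW  <A:2 Mu:0 Ld:0 B:1 rd:2 wr:1>
#5 MUL src=r4,r5 held:FU  <A:2 Mu:0 Ld:0 B:1 rd:2 wr:1>
#6 MUL src=r3,r1 held:FU  <A:2 Mu:0 Ld:0 B:1 rd:2 wr:1>
#7 MEM src=r4,r0 held:FU  <A:2 Mu:0 Ld:0 B:1 rd:2 wr:1>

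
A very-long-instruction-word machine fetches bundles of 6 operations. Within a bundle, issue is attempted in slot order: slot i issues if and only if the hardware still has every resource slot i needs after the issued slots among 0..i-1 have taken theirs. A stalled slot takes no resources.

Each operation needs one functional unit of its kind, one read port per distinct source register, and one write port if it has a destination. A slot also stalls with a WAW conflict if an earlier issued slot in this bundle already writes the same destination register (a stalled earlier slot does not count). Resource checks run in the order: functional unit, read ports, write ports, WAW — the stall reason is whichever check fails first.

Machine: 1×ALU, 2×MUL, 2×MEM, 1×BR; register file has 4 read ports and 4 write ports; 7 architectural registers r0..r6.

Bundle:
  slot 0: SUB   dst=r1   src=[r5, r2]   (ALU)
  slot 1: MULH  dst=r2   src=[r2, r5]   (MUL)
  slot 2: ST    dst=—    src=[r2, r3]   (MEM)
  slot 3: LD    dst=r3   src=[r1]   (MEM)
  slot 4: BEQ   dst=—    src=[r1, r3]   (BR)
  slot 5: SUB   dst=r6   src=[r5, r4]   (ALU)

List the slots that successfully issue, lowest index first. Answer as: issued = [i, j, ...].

issued = [0, 1]

[0] ALU needs rd=2 wr=1: ok; after: ALU=0 MUL=2 MEM=2 BR=1, R=2, W=3
[1] MUL needs rd=2 wr=1: ok; after: ALU=0 MUL=1 MEM=2 BR=1, R=0, W=2
[2] MEM needs rd=2 wr=0: RD_PORT; after: ALU=0 MUL=1 MEM=2 BR=1, R=0, W=2
[3] MEM needs rd=1 wr=1: RD_PORT; after: ALU=0 MUL=1 MEM=2 BR=1, R=0, W=2
[4] BR needs rd=2 wr=0: RD_PORT; after: ALU=0 MUL=1 MEM=2 BR=1, R=0, W=2
[5] ALU needs rd=2 wr=1: FU; after: ALU=0 MUL=1 MEM=2 BR=1, R=0, W=2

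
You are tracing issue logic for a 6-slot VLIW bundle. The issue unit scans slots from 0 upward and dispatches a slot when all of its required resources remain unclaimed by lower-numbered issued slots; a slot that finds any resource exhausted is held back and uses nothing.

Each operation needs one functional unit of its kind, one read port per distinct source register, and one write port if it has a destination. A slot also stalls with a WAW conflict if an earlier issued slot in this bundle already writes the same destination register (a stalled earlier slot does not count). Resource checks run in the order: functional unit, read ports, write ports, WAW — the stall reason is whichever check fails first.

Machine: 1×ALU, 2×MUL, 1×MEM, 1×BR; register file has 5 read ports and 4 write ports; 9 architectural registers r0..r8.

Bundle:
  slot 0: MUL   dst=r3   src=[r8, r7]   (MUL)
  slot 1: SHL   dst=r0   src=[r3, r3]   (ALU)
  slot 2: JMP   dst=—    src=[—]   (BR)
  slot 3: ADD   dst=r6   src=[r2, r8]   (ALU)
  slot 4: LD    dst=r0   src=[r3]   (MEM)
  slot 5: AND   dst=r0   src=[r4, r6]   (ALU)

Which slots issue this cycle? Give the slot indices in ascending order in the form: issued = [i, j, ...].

issued = [0, 1, 2]

[0] MUL needs rd=2 wr=1: ok; after: ALU=1 MUL=1 MEM=1 BR=1, R=3, W=3
[1] ALU needs rd=1 wr=1: ok; after: ALU=0 MUL=1 MEM=1 BR=1, R=2, W=2
[2] BR needs rd=0 wr=0: ok; after: ALU=0 MUL=1 MEM=1 BR=0, R=2, W=2
[3] ALU needs rd=2 wr=1: FU; after: ALU=0 MUL=1 MEM=1 BR=0, R=2, W=2
[4] MEM needs rd=1 wr=1: WAW; after: ALU=0 MUL=1 MEM=1 BR=0, R=2, W=2
[5] ALU needs rd=2 wr=1: FU; after: ALU=0 MUL=1 MEM=1 BR=0, R=2, W=2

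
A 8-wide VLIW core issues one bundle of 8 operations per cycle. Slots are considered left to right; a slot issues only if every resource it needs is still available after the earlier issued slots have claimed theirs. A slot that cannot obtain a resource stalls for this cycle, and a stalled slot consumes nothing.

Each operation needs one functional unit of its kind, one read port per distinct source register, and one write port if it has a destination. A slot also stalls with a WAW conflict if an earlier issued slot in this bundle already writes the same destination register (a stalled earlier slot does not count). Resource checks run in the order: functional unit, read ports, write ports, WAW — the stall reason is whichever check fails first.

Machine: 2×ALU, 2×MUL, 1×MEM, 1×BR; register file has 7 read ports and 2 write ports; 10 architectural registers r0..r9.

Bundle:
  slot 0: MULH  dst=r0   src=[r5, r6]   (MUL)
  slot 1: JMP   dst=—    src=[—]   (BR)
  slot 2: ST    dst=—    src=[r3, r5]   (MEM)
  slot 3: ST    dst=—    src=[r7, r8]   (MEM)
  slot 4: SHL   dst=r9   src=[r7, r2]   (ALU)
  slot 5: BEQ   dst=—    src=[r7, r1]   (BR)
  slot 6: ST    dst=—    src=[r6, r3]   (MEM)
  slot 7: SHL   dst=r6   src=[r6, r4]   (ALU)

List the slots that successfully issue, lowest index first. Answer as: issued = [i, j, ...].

issued = [0, 1, 2, 4]

[0] MUL needs rd=2 wr=1: ok; after: ALU=2 MUL=1 MEM=1 BR=1, R=5, W=1
[1] BR needs rd=0 wr=0: ok; after: ALU=2 MUL=1 MEM=1 BR=0, R=5, W=1
[2] MEM needs rd=2 wr=0: ok; after: ALU=2 MUL=1 MEM=0 BR=0, R=3, W=1
[3] MEM needs rd=2 wr=0: FU; after: ALU=2 MUL=1 MEM=0 BR=0, R=3, W=1
[4] ALU needs rd=2 wr=1: ok; after: ALU=1 MUL=1 MEM=0 BR=0, R=1, W=0
[5] BR needs rd=2 wr=0: FU; after: ALU=1 MUL=1 MEM=0 BR=0, R=1, W=0
[6] MEM needs rd=2 wr=0: FU; after: ALU=1 MUL=1 MEM=0 BR=0, R=1, W=0
[7] ALU needs rd=2 wr=1: RD_PORT; after: ALU=1 MUL=1 MEM=0 BR=0, R=1, W=0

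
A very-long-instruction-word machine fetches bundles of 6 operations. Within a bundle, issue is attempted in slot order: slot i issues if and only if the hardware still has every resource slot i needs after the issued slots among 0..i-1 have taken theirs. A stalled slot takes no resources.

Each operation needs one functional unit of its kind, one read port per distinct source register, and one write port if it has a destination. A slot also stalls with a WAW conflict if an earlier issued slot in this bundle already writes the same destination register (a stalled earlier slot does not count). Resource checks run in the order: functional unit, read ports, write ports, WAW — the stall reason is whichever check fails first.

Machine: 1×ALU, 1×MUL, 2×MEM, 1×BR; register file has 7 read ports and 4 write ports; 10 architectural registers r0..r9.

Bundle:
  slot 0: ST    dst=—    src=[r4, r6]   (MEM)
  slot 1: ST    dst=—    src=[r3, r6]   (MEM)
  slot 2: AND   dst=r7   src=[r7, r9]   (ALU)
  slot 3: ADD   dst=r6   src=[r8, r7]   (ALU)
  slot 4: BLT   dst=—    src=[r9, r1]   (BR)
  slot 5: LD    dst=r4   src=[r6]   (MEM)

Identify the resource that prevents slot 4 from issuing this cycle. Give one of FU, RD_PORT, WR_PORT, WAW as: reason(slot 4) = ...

#0 MEM src=r4,r6 dispatched  <A:1 Mu:1 Ld:1 B:1 rd:5 wr:4>
#1 MEM src=r3,r6 dispatched  <A:1 Mu:1 Ld:0 B:1 rd:3 wr:4>
#2 ALU src=r7,r9 dispatched  <A:0 Mu:1 Ld:0 B:1 rd:1 wr:3>
#3 ALU src=r8,r7 held:FU  <A:0 Mu:1 Ld:0 B:1 rd:1 wr:3>
#4 BR src=r9,r1 held:RD_PORT  <A:0 Mu:1 Ld:0 B:1 rd:1 wr:3>
#5 MEM src=r6 held:FU  <A:0 Mu:1 Ld:0 B:1 rd:1 wr:3>

reason(slot 4) = RD_PORT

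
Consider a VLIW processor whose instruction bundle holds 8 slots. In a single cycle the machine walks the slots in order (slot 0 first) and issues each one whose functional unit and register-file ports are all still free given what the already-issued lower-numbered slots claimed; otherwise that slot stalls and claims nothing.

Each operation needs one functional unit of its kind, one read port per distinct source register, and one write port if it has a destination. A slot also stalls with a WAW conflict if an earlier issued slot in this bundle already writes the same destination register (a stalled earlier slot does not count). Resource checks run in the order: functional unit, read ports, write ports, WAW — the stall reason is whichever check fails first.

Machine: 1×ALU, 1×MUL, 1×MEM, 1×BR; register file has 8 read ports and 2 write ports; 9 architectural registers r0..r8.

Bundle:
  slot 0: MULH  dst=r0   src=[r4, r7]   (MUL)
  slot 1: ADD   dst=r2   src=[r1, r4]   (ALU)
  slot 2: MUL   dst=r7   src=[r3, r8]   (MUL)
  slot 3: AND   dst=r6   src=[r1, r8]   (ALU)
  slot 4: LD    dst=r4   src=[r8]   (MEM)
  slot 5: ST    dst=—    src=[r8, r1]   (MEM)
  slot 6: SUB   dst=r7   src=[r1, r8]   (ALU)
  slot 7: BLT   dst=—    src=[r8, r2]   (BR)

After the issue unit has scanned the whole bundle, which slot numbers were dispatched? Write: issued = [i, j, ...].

issued = [0, 1, 5, 7]

#0 MUL src=r4,r7 dispatched  <A:1 Mu:0 Ld:1 B:1 rd:6 wr:1>
#1 ALU src=r1,r4 dispatched  <A:0 Mu:0 Ld:1 B:1 rd:4 wr:0>
#2 MUL src=r3,r8 held:FU  <A:0 Mu:0 Ld:1 B:1 rd:4 wr:0>
#3 ALU src=r1,r8 held:FU  <A:0 Mu:0 Ld:1 B:1 rd:4 wr:0>
#4 MEM src=r8 held:WR_PORT  <A:0 Mu:0 Ld:1 B:1 rd:4 wr:0>
#5 MEM src=r8,r1 dispatched  <A:0 Mu:0 Ld:0 B:1 rd:2 wr:0>
#6 ALU src=r1,r8 held:FU  <A:0 Mu:0 Ld:0 B:1 rd:2 wr:0>
#7 BR src=r8,r2 dispatched  <A:0 Mu:0 Ld:0 B:0 rd:0 wr:0>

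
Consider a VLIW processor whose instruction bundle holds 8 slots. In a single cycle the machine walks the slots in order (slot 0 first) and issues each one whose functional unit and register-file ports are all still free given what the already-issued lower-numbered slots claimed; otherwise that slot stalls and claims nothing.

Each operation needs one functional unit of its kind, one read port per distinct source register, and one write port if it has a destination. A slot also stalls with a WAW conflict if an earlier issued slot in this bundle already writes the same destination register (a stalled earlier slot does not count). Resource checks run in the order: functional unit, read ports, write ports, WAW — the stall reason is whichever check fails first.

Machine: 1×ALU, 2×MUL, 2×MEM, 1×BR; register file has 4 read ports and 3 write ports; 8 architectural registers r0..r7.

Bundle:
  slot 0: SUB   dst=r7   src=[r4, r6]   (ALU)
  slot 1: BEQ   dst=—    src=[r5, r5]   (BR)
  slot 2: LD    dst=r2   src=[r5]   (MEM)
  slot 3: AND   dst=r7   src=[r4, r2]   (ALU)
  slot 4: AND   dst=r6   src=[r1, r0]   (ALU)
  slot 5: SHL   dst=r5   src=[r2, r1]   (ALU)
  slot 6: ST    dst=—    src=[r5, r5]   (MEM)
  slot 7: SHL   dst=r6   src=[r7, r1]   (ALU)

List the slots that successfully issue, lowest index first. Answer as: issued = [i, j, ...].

issued = [0, 1, 2]

[0] ALU needs rd=2 wr=1: ok; after: ALU=0 MUL=2 MEM=2 BR=1, R=2, W=2
[1] BR needs rd=1 wr=0: ok; after: ALU=0 MUL=2 MEM=2 BR=0, R=1, W=2
[2] MEM needs rd=1 wr=1: ok; after: ALU=0 MUL=2 MEM=1 BR=0, R=0, W=1
[3] ALU needs rd=2 wr=1: FU; after: ALU=0 MUL=2 MEM=1 BR=0, R=0, W=1
[4] ALU needs rd=2 wr=1: FU; after: ALU=0 MUL=2 MEM=1 BR=0, R=0, W=1
[5] ALU needs rd=2 wr=1: FU; after: ALU=0 MUL=2 MEM=1 BR=0, R=0, W=1
[6] MEM needs rd=1 wr=0: RD_PORT; after: ALU=0 MUL=2 MEM=1 BR=0, R=0, W=1
[7] ALU needs rd=2 wr=1: FU; after: ALU=0 MUL=2 MEM=1 BR=0, R=0, W=1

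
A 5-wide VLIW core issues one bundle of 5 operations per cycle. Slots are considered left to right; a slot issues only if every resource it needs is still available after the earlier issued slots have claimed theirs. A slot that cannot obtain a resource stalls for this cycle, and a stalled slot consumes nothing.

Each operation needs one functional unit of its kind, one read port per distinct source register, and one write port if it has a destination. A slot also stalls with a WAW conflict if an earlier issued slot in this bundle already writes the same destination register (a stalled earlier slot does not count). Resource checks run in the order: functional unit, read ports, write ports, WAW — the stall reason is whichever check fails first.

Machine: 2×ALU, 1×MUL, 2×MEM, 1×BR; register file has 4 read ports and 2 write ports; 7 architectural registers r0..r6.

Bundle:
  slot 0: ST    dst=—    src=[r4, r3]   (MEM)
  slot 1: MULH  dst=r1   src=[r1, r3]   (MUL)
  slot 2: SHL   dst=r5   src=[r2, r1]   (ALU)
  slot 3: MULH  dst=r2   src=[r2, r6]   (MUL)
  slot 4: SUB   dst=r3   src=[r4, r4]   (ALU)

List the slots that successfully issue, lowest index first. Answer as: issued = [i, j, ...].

issued = [0, 1]

(0) want 1×MEM +2rd +0wr — yes → AL2|MU1|ME1|BR1|rd2|wr2
(1) want 1×MUL +2rd +1wr — yes → AL2|MU0|ME1|BR1|rd0|wr1
(2) want 1×ALU +2rd +1wr — RD_PORT → AL2|MU0|ME1|BR1|rd0|wr1
(3) want 1×MUL +2rd +1wr — FU → AL2|MU0|ME1|BR1|rd0|wr1
(4) want 1×ALU +1rd +1wr — RD_PORT → AL2|MU0|ME1|BR1|rd0|wr1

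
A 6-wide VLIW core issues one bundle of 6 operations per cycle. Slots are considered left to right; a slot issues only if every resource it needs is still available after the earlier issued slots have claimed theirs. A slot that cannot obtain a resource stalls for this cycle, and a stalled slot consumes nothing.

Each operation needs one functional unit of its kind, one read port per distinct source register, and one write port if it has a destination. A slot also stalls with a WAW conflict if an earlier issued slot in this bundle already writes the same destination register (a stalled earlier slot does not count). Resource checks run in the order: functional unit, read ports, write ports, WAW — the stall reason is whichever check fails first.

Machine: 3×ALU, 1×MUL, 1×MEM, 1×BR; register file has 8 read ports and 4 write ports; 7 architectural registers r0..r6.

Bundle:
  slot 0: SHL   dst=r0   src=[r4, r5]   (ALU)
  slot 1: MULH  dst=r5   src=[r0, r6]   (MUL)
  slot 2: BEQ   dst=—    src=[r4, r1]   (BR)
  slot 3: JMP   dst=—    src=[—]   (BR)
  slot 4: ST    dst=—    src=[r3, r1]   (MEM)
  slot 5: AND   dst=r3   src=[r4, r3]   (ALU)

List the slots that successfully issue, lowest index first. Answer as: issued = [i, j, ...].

issued = [0, 1, 2, 4]

slot 0 (ALU): ISSUE — free A2,Mu1,Ld1,B1 rp6 wp3
slot 1 (MUL): ISSUE — free A2,Mu0,Ld1,B1 rp4 wp2
slot 2 (BR): ISSUE — free A2,Mu0,Ld1,B0 rp2 wp2
slot 3 (BR): stall FU — free A2,Mu0,Ld1,B0 rp2 wp2
slot 4 (MEM): ISSUE — free A2,Mu0,Ld0,B0 rp0 wp2
slot 5 (ALU): stall RD_PORT — free A2,Mu0,Ld0,B0 rp0 wp2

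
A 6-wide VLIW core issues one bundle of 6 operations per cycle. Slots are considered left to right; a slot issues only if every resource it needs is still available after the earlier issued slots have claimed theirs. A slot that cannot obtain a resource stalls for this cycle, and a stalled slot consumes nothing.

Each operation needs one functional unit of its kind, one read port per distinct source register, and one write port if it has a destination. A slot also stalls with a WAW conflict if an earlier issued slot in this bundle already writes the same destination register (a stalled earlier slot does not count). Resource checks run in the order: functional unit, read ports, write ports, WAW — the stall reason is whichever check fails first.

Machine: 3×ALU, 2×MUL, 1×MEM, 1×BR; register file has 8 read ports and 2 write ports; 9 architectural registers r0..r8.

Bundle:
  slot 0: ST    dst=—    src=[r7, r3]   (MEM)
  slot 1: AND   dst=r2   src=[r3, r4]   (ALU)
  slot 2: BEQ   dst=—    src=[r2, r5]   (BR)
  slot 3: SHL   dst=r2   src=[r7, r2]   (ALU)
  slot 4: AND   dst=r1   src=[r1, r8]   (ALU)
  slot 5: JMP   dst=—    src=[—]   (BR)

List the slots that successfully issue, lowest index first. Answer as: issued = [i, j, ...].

slot 0 (MEM): ISSUE — free A3,Mu2,Ld0,B1 rp6 wp2
slot 1 (ALU): ISSUE — free A2,Mu2,Ld0,B1 rp4 wp1
slot 2 (BR): ISSUE — free A2,Mu2,Ld0,B0 rp2 wp1
slot 3 (ALU): stall WAW — free A2,Mu2,Ld0,B0 rp2 wp1
slot 4 (ALU): ISSUE — free A1,Mu2,Ld0,B0 rp0 wp0
slot 5 (BR): stall FU — free A1,Mu2,Ld0,B0 rp0 wp0

issued = [0, 1, 2, 4]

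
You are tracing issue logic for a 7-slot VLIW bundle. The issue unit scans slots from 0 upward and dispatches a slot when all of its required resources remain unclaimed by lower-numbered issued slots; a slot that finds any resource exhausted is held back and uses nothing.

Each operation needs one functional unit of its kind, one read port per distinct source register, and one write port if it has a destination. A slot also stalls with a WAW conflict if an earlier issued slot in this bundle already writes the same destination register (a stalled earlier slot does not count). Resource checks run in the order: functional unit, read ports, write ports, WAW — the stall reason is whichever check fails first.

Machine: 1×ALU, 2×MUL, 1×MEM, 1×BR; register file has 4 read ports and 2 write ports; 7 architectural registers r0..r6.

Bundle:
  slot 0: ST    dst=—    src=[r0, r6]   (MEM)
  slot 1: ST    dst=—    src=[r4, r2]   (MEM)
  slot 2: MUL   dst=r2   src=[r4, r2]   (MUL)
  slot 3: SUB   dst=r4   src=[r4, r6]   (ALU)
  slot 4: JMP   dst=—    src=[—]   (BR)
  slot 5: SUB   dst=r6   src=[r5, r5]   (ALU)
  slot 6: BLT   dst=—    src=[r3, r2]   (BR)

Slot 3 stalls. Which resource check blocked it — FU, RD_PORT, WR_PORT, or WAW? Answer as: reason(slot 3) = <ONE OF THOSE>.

[0] MEM needs rd=2 wr=0: ok; after: ALU=1 MUL=2 MEM=0 BR=1, R=2, W=2
[1] MEM needs rd=2 wr=0: FU; after: ALU=1 MUL=2 MEM=0 BR=1, R=2, W=2
[2] MUL needs rd=2 wr=1: ok; after: ALU=1 MUL=1 MEM=0 BR=1, R=0, W=1
[3] ALU needs rd=2 wr=1: RD_PORT; after: ALU=1 MUL=1 MEM=0 BR=1, R=0, W=1
[4] BR needs rd=0 wr=0: ok; after: ALU=1 MUL=1 MEM=0 BR=0, R=0, W=1
[5] ALU needs rd=1 wr=1: RD_PORT; after: ALU=1 MUL=1 MEM=0 BR=0, R=0, W=1
[6] BR needs rd=2 wr=0: FU; after: ALU=1 MUL=1 MEM=0 BR=0, R=0, W=1

reason(slot 3) = RD_PORT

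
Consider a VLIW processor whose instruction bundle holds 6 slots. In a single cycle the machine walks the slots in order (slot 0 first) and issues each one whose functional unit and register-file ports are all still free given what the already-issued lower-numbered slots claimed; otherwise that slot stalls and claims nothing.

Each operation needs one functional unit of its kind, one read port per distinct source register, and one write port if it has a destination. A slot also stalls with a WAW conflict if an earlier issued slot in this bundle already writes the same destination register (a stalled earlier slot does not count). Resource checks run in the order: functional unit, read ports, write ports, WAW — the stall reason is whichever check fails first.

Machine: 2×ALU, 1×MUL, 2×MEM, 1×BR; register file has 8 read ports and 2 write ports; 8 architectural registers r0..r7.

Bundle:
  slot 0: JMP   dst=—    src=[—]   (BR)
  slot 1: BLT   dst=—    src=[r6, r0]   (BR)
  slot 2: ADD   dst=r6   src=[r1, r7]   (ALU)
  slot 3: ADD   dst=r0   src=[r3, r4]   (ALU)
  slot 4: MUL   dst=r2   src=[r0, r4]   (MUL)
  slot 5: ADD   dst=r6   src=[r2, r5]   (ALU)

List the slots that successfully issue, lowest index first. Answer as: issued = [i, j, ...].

slot 0 (BR): ISSUE — free A2,Mu1,Ld2,B0 rp8 wp2
slot 1 (BR): stall FU — free A2,Mu1,Ld2,B0 rp8 wp2
slot 2 (ALU): ISSUE — free A1,Mu1,Ld2,B0 rp6 wp1
slot 3 (ALU): ISSUE — free A0,Mu1,Ld2,B0 rp4 wp0
slot 4 (MUL): stall WR_PORT — free A0,Mu1,Ld2,B0 rp4 wp0
slot 5 (ALU): stall FU — free A0,Mu1,Ld2,B0 rp4 wp0

issued = [0, 2, 3]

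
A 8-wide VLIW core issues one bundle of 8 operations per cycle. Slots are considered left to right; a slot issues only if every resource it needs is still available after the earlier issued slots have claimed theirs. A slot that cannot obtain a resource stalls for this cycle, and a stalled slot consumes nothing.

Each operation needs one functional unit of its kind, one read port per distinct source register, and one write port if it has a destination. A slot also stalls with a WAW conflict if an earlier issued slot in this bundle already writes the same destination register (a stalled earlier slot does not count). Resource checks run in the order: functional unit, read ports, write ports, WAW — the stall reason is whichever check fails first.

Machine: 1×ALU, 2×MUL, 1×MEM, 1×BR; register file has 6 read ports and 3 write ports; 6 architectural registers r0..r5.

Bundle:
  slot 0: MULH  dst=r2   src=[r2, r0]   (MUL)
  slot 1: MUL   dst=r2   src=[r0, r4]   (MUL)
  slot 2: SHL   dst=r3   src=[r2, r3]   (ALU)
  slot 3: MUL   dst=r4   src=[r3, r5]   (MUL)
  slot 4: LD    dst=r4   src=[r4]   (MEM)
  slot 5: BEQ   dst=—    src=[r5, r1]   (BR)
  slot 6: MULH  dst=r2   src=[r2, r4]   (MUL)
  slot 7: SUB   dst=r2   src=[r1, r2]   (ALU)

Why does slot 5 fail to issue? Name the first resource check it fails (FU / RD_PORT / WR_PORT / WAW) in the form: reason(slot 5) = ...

  0. MUL→r2 ⇒ go  {1A/1Mu/1Ld/1B | 4r 2w}
  1. MUL→r2 ⇒ no(WAW)  {1A/1Mu/1Ld/1B | 4r 2w}
  2. ALU→r3 ⇒ go  {0A/1Mu/1Ld/1B | 2r 1w}
  3. MUL→r4 ⇒ go  {0A/0Mu/1Ld/1B | 0r 0w}
  4. MEM→r4 ⇒ no(RD_PORT)  {0A/0Mu/1Ld/1B | 0r 0w}
  5. BR ⇒ no(RD_PORT)  {0A/0Mu/1Ld/1B | 0r 0w}
  6. MUL→r2 ⇒ no(FU)  {0A/0Mu/1Ld/1B | 0r 0w}
  7. ALU→r2 ⇒ no(FU)  {0A/0Mu/1Ld/1B | 0r 0w}

reason(slot 5) = RD_PORT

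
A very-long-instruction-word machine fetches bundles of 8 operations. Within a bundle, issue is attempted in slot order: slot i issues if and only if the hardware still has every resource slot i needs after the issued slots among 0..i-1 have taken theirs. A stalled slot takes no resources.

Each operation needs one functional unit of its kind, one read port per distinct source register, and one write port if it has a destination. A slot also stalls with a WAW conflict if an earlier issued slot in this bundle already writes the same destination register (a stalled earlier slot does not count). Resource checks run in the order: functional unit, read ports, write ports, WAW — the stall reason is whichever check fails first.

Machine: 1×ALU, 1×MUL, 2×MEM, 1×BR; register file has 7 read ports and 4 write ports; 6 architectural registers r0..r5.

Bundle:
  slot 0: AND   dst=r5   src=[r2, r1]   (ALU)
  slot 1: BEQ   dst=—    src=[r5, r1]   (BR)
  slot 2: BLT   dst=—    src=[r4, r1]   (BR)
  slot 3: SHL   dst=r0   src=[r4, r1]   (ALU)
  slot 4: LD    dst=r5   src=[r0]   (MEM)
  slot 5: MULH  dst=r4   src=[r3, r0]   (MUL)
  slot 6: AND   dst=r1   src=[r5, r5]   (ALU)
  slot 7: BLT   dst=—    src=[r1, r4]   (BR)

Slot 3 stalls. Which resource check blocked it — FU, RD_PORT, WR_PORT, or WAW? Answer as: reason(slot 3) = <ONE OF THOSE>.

#0 ALU src=r2,r1 dispatched  <A:0 Mu:1 Ld:2 B:1 rd:5 wr:3>
#1 BR src=r5,r1 dispatched  <A:0 Mu:1 Ld:2 B:0 rd:3 wr:3>
#2 BR src=r4,r1 held:FU  <A:0 Mu:1 Ld:2 B:0 rd:3 wr:3>
#3 ALU src=r4,r1 held:FU  <A:0 Mu:1 Ld:2 B:0 rd:3 wr:3>
#4 MEM src=r0 held:WAW  <A:0 Mu:1 Ld:2 B:0 rd:3 wr:3>
#5 MUL src=r3,r0 dispatched  <A:0 Mu:0 Ld:2 B:0 rd:1 wr:2>
#6 ALU src=r5,r5 held:FU  <A:0 Mu:0 Ld:2 B:0 rd:1 wr:2>
#7 BR src=r1,r4 held:FU  <A:0 Mu:0 Ld:2 B:0 rd:1 wr:2>

reason(slot 3) = FU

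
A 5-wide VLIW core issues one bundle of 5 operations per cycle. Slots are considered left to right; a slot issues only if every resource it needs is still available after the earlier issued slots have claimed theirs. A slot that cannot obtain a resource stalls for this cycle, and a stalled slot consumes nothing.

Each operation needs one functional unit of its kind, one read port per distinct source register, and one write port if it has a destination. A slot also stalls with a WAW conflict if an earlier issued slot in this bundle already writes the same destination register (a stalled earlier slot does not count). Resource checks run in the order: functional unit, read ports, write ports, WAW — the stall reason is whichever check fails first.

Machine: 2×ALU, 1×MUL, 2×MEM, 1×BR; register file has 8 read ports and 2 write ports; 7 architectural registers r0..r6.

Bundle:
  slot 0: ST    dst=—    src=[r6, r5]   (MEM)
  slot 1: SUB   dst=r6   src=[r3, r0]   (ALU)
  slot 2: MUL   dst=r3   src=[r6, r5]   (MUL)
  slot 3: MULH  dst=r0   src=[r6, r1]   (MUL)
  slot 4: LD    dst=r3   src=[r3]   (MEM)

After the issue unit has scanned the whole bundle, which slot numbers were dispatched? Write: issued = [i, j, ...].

issued = [0, 1, 2]

[0] MEM needs rd=2 wr=0: ok; after: ALU=2 MUL=1 MEM=1 BR=1, R=6, W=2
[1] ALU needs rd=2 wr=1: ok; after: ALU=1 MUL=1 MEM=1 BR=1, R=4, W=1
[2] MUL needs rd=2 wr=1: ok; after: ALU=1 MUL=0 MEM=1 BR=1, R=2, W=0
[3] MUL needs rd=2 wr=1: FU; after: ALU=1 MUL=0 MEM=1 BR=1, R=2, W=0
[4] MEM needs rd=1 wr=1: WR_PORT; after: ALU=1 MUL=0 MEM=1 BR=1, R=2, W=0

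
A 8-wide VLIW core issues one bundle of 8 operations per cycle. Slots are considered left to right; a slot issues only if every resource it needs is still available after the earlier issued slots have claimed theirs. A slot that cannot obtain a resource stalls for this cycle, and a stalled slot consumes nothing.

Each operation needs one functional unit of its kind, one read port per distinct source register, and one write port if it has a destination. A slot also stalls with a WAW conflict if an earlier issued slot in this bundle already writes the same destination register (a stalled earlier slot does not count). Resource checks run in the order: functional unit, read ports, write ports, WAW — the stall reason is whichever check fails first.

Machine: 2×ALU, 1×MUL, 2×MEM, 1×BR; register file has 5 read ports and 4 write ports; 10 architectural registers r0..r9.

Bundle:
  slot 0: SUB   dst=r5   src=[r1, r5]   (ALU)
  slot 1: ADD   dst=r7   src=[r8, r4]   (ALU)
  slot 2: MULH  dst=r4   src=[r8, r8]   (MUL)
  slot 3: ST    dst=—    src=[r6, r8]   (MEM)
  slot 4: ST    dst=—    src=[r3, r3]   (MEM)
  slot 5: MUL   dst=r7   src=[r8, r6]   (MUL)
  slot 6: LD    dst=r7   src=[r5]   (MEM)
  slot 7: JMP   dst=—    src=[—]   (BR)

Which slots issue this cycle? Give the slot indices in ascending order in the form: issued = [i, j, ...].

slot 0 (ALU): ISSUE — free A1,Mu1,Ld2,B1 rp3 wp3
slot 1 (ALU): ISSUE — free A0,Mu1,Ld2,B1 rp1 wp2
slot 2 (MUL): ISSUE — free A0,Mu0,Ld2,B1 rp0 wp1
slot 3 (MEM): stall RD_PORT — free A0,Mu0,Ld2,B1 rp0 wp1
slot 4 (MEM): stall RD_PORT — free A0,Mu0,Ld2,B1 rp0 wp1
slot 5 (MUL): stall FU — free A0,Mu0,Ld2,B1 rp0 wp1
slot 6 (MEM): stall RD_PORT — free A0,Mu0,Ld2,B1 rp0 wp1
slot 7 (BR): ISSUE — free A0,Mu0,Ld2,B0 rp0 wp1

issued = [0, 1, 2, 7]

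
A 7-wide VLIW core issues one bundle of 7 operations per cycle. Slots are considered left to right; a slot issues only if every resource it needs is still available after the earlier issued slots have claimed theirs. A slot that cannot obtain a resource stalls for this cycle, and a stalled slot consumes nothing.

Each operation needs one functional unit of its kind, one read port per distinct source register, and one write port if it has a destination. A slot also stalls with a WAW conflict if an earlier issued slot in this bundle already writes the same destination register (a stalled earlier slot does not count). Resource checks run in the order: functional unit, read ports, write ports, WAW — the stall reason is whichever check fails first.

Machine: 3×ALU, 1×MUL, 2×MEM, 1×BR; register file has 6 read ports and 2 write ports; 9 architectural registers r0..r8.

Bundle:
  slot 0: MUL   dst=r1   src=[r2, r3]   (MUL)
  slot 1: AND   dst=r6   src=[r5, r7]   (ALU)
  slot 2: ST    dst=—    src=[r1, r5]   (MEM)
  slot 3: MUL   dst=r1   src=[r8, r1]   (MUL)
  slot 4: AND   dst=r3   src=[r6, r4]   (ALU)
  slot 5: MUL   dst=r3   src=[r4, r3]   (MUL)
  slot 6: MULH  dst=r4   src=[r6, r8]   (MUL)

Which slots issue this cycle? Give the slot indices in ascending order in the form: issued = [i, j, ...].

slot 0 (MUL): ISSUE — free A3,Mu0,Ld2,B1 rp4 wp1
slot 1 (ALU): ISSUE — free A2,Mu0,Ld2,B1 rp2 wp0
slot 2 (MEM): ISSUE — free A2,Mu0,Ld1,B1 rp0 wp0
slot 3 (MUL): stall FU — free A2,Mu0,Ld1,B1 rp0 wp0
slot 4 (ALU): stall RD_PORT — free A2,Mu0,Ld1,B1 rp0 wp0
slot 5 (MUL): stall FU — free A2,Mu0,Ld1,B1 rp0 wp0
slot 6 (MUL): stall FU — free A2,Mu0,Ld1,B1 rp0 wp0

issued = [0, 1, 2]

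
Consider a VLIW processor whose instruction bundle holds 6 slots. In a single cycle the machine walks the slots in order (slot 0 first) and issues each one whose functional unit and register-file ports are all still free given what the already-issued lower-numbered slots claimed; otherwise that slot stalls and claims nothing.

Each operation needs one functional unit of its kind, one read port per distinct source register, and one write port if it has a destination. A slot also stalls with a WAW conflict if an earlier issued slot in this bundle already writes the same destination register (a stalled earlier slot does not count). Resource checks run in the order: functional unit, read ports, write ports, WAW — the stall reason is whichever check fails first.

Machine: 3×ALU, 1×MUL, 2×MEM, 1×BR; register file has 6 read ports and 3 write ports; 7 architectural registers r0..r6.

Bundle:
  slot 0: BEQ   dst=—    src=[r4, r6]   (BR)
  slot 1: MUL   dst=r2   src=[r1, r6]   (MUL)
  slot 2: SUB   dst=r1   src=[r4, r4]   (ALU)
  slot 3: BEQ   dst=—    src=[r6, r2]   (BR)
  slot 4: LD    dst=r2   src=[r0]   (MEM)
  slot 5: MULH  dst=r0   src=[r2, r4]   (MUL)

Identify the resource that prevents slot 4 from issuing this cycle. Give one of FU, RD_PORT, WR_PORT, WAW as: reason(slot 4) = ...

#0 BR src=r4,r6 dispatched  <A:3 Mu:1 Ld:2 B:0 rd:4 wr:3>
#1 MUL src=r1,r6 dispatched  <A:3 Mu:0 Ld:2 B:0 rd:2 wr:2>
#2 ALU src=r4,r4 dispatched  <A:2 Mu:0 Ld:2 B:0 rd:1 wr:1>
#3 BR src=r6,r2 held:FU  <A:2 Mu:0 Ld:2 B:0 rd:1 wr:1>
#4 MEM src=r0 held:WAW  <A:2 Mu:0 Ld:2 B:0 rd:1 wr:1>
#5 MUL src=r2,r4 held:FU  <A:2 Mu:0 Ld:2 B:0 rd:1 wr:1>

reason(slot 4) = WAW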